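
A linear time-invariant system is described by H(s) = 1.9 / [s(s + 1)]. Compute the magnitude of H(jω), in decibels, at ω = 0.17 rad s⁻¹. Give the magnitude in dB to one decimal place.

20.8 dB

|j0.17 + 1| = √(0.17² + 1²) = 1.014
|j0.17| = 0.17
|H(j0.17)| = 1.9 / (1.014 × 0.17) = 11.018
20 log₁₀(11.018) = 20.84 dB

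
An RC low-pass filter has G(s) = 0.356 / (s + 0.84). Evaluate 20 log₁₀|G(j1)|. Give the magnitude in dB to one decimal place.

-11.3 dB

|j1 + 0.84| = √(1² + 0.84²) = 1.306
|G(j1)| = 0.356 / 1.306 = 0.27259
20 log₁₀(0.27259) = -11.29 dB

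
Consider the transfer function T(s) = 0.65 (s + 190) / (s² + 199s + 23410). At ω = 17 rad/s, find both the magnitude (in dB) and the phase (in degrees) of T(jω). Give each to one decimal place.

|T| = -45.5 dB, ∠T = -3.2°

|j17 + 190| = √(17² + 190²) = 190.8
|(j17)² + 199(j17) + 23410| = |23121 + j3383| = 2.337e+04
|T(j17)| = 0.65 × 190.8 / 2.337e+04 = 0.0053063
20 log₁₀(0.0053063) = -45.50 dB
∠(j17 + 190) = arctan(17/190) = 5.11°
∠[(j17)² + 199(j17) + 23410] = ∠[23121 + j3383] = 8.32°
∠T(j17) = 5.11° − 8.32° = -3.21°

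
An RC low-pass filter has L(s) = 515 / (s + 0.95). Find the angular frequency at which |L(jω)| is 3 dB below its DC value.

0.95 rad s⁻¹

For a single-pole low-pass, the −3 dB point is at the pole: ω = 0.95 rad s⁻¹.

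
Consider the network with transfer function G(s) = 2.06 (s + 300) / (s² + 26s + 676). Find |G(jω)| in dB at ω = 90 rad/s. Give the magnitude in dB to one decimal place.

-21.6 dB

|j90 + 300| = √(90² + 300²) = 313.2
|(j90)² + 26(j90) + 676| = |-7424 + j2340| = 7784
|G(j90)| = 2.06 × 313.2 / 7784 = 0.082889
20 log₁₀(0.082889) = -21.63 dB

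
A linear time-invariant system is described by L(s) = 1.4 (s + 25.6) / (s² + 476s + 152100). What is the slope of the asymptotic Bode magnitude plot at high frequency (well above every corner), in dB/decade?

With 1 zero and 2 poles, the high-frequency asymptotic slope is 20 × (1 − 2) = -20 dB/decade.

-20 dB/decade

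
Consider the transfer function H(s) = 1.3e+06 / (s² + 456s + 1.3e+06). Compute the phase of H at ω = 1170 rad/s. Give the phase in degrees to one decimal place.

-97.4°

∠[(j1170)² + 456(j1170) + 1.3e+06] = ∠[-68900 + j5.3352e+05] = 97.36°
∠H(j1170) = −97.36° = -97.36°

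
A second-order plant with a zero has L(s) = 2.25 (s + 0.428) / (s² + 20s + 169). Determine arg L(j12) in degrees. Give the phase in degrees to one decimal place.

3.9°

∠(j12 + 0.428) = arctan(12/0.428) = 87.96°
∠[(j12)² + 20(j12) + 169] = ∠[25 + j240] = 84.05°
∠L(j12) = 87.96° − 84.05° = 3.90°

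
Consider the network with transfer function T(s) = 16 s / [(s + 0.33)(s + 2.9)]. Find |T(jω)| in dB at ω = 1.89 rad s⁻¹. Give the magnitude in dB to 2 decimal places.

13.17 dB

|j1.89| = 1.89
|j1.89 + 0.33| = √(1.89² + 0.33²) = 1.919
|j1.89 + 2.9| = √(1.89² + 2.9²) = 3.462
|T(j1.89)| = 16 × 1.89 / (1.919 × 3.462) = 4.5534
20 log₁₀(4.5534) = 13.167 dB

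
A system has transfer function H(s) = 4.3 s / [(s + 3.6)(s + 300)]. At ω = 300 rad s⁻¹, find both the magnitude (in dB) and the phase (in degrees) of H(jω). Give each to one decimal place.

|j300| = 300
|j300 + 3.6| = √(300² + 3.6²) = 300
|j300 + 300| = √(300² + 300²) = 424.3
|H(j300)| = 4.3 × 300 / (300 × 424.3) = 0.010134
20 log₁₀(0.010134) = -39.88 dB
∠(j300) = 90.00°
∠(j300 + 3.6) = arctan(300/3.6) = 89.31°
∠(j300 + 300) = arctan(300/300) = 45.00°
∠H(j300) = 90.00° − (89.31° + 45.00°) = -44.31°

|H| = -39.9 dB, ∠H = -44.3 deg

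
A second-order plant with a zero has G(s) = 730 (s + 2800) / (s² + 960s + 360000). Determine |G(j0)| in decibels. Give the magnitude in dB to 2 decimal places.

G(0) = 730 × 2800 / 360000 = 5.6778
20 log₁₀(5.6778) = 15.084 dB

15.08 dB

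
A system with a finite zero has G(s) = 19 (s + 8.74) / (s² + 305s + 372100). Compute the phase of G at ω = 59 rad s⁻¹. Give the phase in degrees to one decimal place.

∠(j59 + 8.74) = arctan(59/8.74) = 81.57°
∠[(j59)² + 305(j59) + 372100] = ∠[3.6862e+05 + j17995] = 2.79°
∠G(j59) = 81.57° − 2.79° = 78.78°

78.8°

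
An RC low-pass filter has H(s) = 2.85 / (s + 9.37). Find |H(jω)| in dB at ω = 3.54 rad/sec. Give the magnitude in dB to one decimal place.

-10.9 dB

|j3.54 + 9.37| = √(3.54² + 9.37²) = 10.02
|H(j3.54)| = 2.85 / 10.02 = 0.28453
20 log₁₀(0.28453) = -10.92 dB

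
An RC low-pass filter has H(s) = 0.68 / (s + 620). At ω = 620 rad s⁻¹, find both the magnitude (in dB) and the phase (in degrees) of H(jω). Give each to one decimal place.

|H| = -62.2 dB, ∠H = -45.0°

|j620 + 620| = √(620² + 620²) = 876.8
|H(j620)| = 0.68 / 876.8 = 0.00077554
20 log₁₀(0.00077554) = -62.21 dB
∠(j620 + 620) = arctan(620/620) = 45.00°
∠H(j620) = −45.00° = -45.00°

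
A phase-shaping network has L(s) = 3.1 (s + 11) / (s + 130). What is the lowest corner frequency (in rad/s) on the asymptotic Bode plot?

11 rad/s

Break frequencies occur at each pole and zero magnitude: 11 rad/s, 130 rad/s.
The lowest is 11 rad/s.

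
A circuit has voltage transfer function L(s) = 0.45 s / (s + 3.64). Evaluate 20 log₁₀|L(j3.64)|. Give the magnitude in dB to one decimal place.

-9.9 dB

|j3.64| = 3.64
|j3.64 + 3.64| = √(3.64² + 3.64²) = 5.148
|L(j3.64)| = 0.45 × 3.64 / 5.148 = 0.3182
20 log₁₀(0.3182) = -9.95 dB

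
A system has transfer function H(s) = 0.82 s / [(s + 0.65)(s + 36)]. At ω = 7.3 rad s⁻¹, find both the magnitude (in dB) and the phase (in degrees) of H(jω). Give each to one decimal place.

|j7.3| = 7.3
|j7.3 + 0.65| = √(7.3² + 0.65²) = 7.329
|j7.3 + 36| = √(7.3² + 36²) = 36.73
|H(j7.3)| = 0.82 × 7.3 / (7.329 × 36.73) = 0.022235
20 log₁₀(0.022235) = -33.06 dB
∠(j7.3) = 90.00°
∠(j7.3 + 0.65) = arctan(7.3/0.65) = 84.91°
∠(j7.3 + 36) = arctan(7.3/36) = 11.46°
∠H(j7.3) = 90.00° − (84.91° + 11.46°) = -6.37°

|H| = -33.1 dB, ∠H = -6.4°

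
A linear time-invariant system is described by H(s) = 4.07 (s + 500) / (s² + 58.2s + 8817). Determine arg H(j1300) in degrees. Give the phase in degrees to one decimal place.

∠(j1300 + 500) = arctan(1300/500) = 68.96°
∠[(j1300)² + 58.2(j1300) + 8817] = ∠[-1.6812e+06 + j75660] = 177.42°
∠H(j1300) = 68.96° − 177.42° = -108.46°

-108.5°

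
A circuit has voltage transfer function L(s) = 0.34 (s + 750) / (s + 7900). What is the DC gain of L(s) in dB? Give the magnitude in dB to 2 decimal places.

-29.82 dB

L(0) = 0.34 × 750 / 7900 = 0.032278
20 log₁₀(0.032278) = -29.822 dB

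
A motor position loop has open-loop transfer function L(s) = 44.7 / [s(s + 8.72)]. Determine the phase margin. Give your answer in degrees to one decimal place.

Gain crossover: |L(jω)| = 1 at ω ≈ 4.55 rad/sec.
∠L(j4.55) = −90° − arctan(4.55/8.72) ≈ -117.53°
PM = 180° + (-117.53°) = 62.47°

62.5°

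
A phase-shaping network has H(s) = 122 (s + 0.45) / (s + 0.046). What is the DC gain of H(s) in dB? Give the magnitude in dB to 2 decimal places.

H(0) = 122 × 0.45 / 0.046 = 1193.5
20 log₁₀(1193.5) = 61.536 dB

61.54 dB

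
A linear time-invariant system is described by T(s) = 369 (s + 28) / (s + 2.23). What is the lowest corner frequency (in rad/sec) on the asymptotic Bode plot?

2.23 rad/sec

Break frequencies occur at each pole and zero magnitude: 2.23 rad/sec, 28 rad/sec.
The lowest is 2.23 rad/sec.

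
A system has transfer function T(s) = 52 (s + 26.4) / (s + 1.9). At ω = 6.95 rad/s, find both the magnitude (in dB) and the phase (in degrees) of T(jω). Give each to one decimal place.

|j6.95 + 26.4| = √(6.95² + 26.4²) = 27.3
|j6.95 + 1.9| = √(6.95² + 1.9²) = 7.205
|T(j6.95)| = 52 × 27.3 / 7.205 = 197.03
20 log₁₀(197.03) = 45.89 dB
∠(j6.95 + 26.4) = arctan(6.95/26.4) = 14.75°
∠(j6.95 + 1.9) = arctan(6.95/1.9) = 74.71°
∠T(j6.95) = 14.75° − 74.71° = -59.96°

|T| = 45.9 dB, ∠T = -60.0 deg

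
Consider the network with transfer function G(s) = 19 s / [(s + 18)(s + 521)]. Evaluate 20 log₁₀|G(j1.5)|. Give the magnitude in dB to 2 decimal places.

-50.38 dB

|j1.5| = 1.5
|j1.5 + 18| = √(1.5² + 18²) = 18.06
|j1.5 + 521| = √(1.5² + 521²) = 521
|G(j1.5)| = 19 × 1.5 / (18.06 × 521) = 0.0030285
20 log₁₀(0.0030285) = -50.375 dB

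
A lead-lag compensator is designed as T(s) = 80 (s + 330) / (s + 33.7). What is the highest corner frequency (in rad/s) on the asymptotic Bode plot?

Break frequencies occur at each pole and zero magnitude: 33.7 rad/s, 330 rad/s.
The highest is 330 rad/s.

330 rad/s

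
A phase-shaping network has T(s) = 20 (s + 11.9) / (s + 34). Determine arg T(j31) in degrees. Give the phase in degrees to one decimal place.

∠(j31 + 11.9) = arctan(31/11.9) = 69.00°
∠(j31 + 34) = arctan(31/34) = 42.36°
∠T(j31) = 69.00° − 42.36° = 26.64°

26.6°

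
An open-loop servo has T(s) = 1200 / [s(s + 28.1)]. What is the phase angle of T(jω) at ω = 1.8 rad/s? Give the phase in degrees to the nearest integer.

∠(j1.8 + 28.1) = arctan(1.8/28.1) = 3.67°
∠(j1.8) = 90.00°
∠T(j1.8) = − (3.67° + 90.00°) = -93.67°

-94°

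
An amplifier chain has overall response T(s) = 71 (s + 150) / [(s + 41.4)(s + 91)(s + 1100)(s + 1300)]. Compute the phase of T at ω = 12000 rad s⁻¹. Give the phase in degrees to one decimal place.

-258.7°

∠(j12000 + 150) = arctan(12000/150) = 89.28°
∠(j12000 + 41.4) = arctan(12000/41.4) = 89.80°
∠(j12000 + 91) = arctan(12000/91) = 89.57°
∠(j12000 + 1100) = arctan(12000/1100) = 84.76°
∠(j12000 + 1300) = arctan(12000/1300) = 83.82°
∠T(j12000) = 89.28° − (89.80° + 89.57° + 84.76° + 83.82°) = -258.66°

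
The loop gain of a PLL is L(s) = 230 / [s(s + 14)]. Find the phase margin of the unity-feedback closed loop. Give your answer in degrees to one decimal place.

Gain crossover: |L(jω)| = 1 at ω ≈ 12.3 rad/s.
∠L(j12.3) = −90° − arctan(12.3/14) ≈ -131.37°
PM = 180° + (-131.37°) = 48.63°

48.6°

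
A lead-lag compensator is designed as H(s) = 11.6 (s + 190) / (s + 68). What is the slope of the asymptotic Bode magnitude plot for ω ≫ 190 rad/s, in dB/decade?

0 dB/decade

With 1 zero and 1 pole, the high-frequency asymptotic slope is 20 × (1 − 1) = 0 dB/decade.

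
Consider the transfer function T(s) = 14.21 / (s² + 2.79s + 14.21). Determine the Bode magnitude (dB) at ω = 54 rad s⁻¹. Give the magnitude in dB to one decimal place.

|(j54)² + 2.79(j54) + 14.21| = |-2901.8 + j150.66| = 2906
|T(j54)| = 14.21 / 2906 = 0.0048904
20 log₁₀(0.0048904) = -46.21 dB

-46.2 dB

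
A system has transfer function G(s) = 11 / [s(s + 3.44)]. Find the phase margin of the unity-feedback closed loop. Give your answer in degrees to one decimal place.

Gain crossover: |G(jω)| = 1 at ω ≈ 2.56 rad s⁻¹.
∠G(j2.56) = −90° − arctan(2.56/3.44) ≈ -126.70°
PM = 180° + (-126.70°) = 53.30°

53.3°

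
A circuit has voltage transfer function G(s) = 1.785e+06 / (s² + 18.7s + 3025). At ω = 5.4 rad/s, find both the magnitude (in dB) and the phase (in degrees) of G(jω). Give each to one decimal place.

|G| = 55.5 dB, ∠G = -1.9°

|(j5.4)² + 18.7(j5.4) + 3025| = |2995.8 + j100.98| = 2998
|G(j5.4)| = 1.785e+06 / 2998 = 595.49
20 log₁₀(595.49) = 55.50 dB
∠[(j5.4)² + 18.7(j5.4) + 3025] = ∠[2995.8 + j100.98] = 1.93°
∠G(j5.4) = −1.93° = -1.93°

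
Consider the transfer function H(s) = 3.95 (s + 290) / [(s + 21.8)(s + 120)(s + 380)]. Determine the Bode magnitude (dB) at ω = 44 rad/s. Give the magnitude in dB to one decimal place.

|j44 + 290| = √(44² + 290²) = 293.3
|j44 + 21.8| = √(44² + 21.8²) = 49.1
|j44 + 120| = √(44² + 120²) = 127.8
|j44 + 380| = √(44² + 380²) = 382.5
|H(j44)| = 3.95 × 293.3 / (49.1 × 127.8 × 382.5) = 0.00048258
20 log₁₀(0.00048258) = -66.33 dB

-66.3 dB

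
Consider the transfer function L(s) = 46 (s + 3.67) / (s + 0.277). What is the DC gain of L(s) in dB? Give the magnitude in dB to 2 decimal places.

L(0) = 46 × 3.67 / 0.277 = 609.46
20 log₁₀(609.46) = 55.699 dB

55.70 dB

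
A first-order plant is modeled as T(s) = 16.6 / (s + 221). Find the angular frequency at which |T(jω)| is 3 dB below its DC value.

221 rad/s

For a single-pole low-pass, the −3 dB point is at the pole: ω = 221 rad/s.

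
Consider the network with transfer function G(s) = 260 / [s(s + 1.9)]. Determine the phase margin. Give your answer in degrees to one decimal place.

Gain crossover: |G(jω)| = 1 at ω ≈ 16.1 rad/s.
∠G(j16.1) = −90° − arctan(16.1/1.9) ≈ -173.26°
PM = 180° + (-173.26°) = 6.74°

6.7°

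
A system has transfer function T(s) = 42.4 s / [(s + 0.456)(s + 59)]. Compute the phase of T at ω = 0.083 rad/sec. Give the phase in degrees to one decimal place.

∠(j0.083) = 90.00°
∠(j0.083 + 0.456) = arctan(0.083/0.456) = 10.32°
∠(j0.083 + 59) = arctan(0.083/59) = 0.08°
∠T(j0.083) = 90.00° − (10.32° + 0.08°) = 79.60°

79.6°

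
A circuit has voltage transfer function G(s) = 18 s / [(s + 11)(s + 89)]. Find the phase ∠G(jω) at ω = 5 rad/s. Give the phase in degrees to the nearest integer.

62°

∠(j5) = 90.00°
∠(j5 + 11) = arctan(5/11) = 24.44°
∠(j5 + 89) = arctan(5/89) = 3.22°
∠G(j5) = 90.00° − (24.44° + 3.22°) = 62.34°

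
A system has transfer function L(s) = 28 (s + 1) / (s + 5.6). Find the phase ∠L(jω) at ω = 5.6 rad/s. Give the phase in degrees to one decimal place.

34.9°

∠(j5.6 + 1) = arctan(5.6/1) = 79.88°
∠(j5.6 + 5.6) = arctan(5.6/5.6) = 45.00°
∠L(j5.6) = 79.88° − 45.00° = 34.88°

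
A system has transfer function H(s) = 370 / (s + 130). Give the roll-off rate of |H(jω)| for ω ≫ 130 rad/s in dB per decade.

-20 dB/decade

With 0 zeros and 1 pole, the high-frequency asymptotic slope is 20 × (0 − 1) = -20 dB/decade.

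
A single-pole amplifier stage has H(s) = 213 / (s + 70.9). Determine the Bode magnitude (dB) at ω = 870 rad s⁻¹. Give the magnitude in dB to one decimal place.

|j870 + 70.9| = √(870² + 70.9²) = 872.9
|H(j870)| = 213 / 872.9 = 0.24402
20 log₁₀(0.24402) = -12.25 dB

-12.3 dB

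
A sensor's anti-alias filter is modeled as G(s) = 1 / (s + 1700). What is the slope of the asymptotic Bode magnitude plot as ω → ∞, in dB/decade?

-20 dB/decade

With 0 zeros and 1 pole, the high-frequency asymptotic slope is 20 × (0 − 1) = -20 dB/decade.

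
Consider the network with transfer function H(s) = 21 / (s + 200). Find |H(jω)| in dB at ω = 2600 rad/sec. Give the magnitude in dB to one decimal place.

-41.9 dB

|j2600 + 200| = √(2600² + 200²) = 2608
|H(j2600)| = 21 / 2608 = 0.0080531
20 log₁₀(0.0080531) = -41.88 dB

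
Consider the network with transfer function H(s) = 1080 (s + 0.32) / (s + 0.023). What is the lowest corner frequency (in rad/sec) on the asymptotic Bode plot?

Break frequencies occur at each pole and zero magnitude: 0.023 rad/sec, 0.32 rad/sec.
The lowest is 0.023 rad/sec.

0.023 rad/sec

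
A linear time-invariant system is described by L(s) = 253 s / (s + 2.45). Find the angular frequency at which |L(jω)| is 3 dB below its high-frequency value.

2.45 rad/s

For a single-pole high-pass, the −3 dB point is at the pole: ω = 2.45 rad/s.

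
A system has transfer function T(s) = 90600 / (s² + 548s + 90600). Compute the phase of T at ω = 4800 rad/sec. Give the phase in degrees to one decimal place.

∠[(j4800)² + 548(j4800) + 90600] = ∠[-2.2949e+07 + j2.6304e+06] = 173.46°
∠T(j4800) = −173.46° = -173.46°

-173.5°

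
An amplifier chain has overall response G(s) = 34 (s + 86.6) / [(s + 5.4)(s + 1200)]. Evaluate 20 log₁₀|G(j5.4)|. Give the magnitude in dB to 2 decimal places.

|j5.4 + 86.6| = √(5.4² + 86.6²) = 86.77
|j5.4 + 5.4| = √(5.4² + 5.4²) = 7.637
|j5.4 + 1200| = √(5.4² + 1200²) = 1200
|G(j5.4)| = 34 × 86.77 / (7.637 × 1200) = 0.32192
20 log₁₀(0.32192) = -9.845 dB

-9.85 dB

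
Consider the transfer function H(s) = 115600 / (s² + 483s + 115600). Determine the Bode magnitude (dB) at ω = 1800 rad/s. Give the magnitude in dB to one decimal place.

-29.0 dB

|(j1800)² + 483(j1800) + 115600| = |-3.1244e+06 + j8.694e+05| = 3.243e+06
|H(j1800)| = 115600 / 3.243e+06 = 0.035645
20 log₁₀(0.035645) = -28.96 dB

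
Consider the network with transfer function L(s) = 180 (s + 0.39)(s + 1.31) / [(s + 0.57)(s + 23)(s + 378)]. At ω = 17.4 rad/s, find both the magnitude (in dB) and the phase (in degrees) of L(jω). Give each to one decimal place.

|j17.4 + 0.39| = √(17.4² + 0.39²) = 17.4
|j17.4 + 1.31| = √(17.4² + 1.31²) = 17.45
|j17.4 + 0.57| = √(17.4² + 0.57²) = 17.41
|j17.4 + 23| = √(17.4² + 23²) = 28.84
|j17.4 + 378| = √(17.4² + 378²) = 378.4
|L(j17.4)| = 180 × 17.4 × 17.45 / (17.41 × 28.84 × 378.4) = 0.28772
20 log₁₀(0.28772) = -10.82 dB
∠(j17.4 + 0.39) = arctan(17.4/0.39) = 88.72°
∠(j17.4 + 1.31) = arctan(17.4/1.31) = 85.69°
∠(j17.4 + 0.57) = arctan(17.4/0.57) = 88.12°
∠(j17.4 + 23) = arctan(17.4/23) = 37.11°
∠(j17.4 + 378) = arctan(17.4/378) = 2.64°
∠L(j17.4) = 88.72° + 85.69° − (88.12° + 37.11° + 2.64°) = 46.54°

|L| = -10.8 dB, ∠L = 46.5°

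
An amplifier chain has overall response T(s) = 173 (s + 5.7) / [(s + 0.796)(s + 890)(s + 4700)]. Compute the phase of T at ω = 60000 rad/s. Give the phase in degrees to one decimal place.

-174.7°

∠(j60000 + 5.7) = arctan(60000/5.7) = 89.99°
∠(j60000 + 0.796) = arctan(60000/0.796) = 90.00°
∠(j60000 + 890) = arctan(60000/890) = 89.15°
∠(j60000 + 4700) = arctan(60000/4700) = 85.52°
∠T(j60000) = 89.99° − (90.00° + 89.15° + 85.52°) = -174.68°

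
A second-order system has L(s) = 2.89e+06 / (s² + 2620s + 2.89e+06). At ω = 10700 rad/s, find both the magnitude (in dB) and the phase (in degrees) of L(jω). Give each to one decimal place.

|(j10700)² + 2620(j10700) + 2.89e+06| = |-1.116e+08 + j2.8034e+07| = 1.151e+08
|L(j10700)| = 2.89e+06 / 1.151e+08 = 0.025116
20 log₁₀(0.025116) = -32.00 dB
∠[(j10700)² + 2620(j10700) + 2.89e+06] = ∠[-1.116e+08 + j2.8034e+07] = 165.90°
∠L(j10700) = −165.90° = -165.90°

|L| = -32.0 dB, ∠L = -165.9°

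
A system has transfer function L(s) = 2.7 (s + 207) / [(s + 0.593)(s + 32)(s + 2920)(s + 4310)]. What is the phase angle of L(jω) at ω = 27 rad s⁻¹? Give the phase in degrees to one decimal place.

∠(j27 + 207) = arctan(27/207) = 7.43°
∠(j27 + 0.593) = arctan(27/0.593) = 88.74°
∠(j27 + 32) = arctan(27/32) = 40.16°
∠(j27 + 2920) = arctan(27/2920) = 0.53°
∠(j27 + 4310) = arctan(27/4310) = 0.36°
∠L(j27) = 7.43° − (88.74° + 40.16° + 0.53° + 0.36°) = -122.36°

-122.4°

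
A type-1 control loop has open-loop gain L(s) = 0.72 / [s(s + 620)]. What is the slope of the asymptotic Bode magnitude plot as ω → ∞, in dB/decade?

With 0 zeros and 2 poles, the high-frequency asymptotic slope is 20 × (0 − 2) = -40 dB/decade.

-40 dB/decade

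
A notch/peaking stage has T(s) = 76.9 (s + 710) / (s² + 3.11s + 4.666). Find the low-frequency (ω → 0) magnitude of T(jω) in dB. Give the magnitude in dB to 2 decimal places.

T(0) = 76.9 × 710 / 4.666 = 11701
20 log₁₀(11701) = 81.365 dB

81.36 dB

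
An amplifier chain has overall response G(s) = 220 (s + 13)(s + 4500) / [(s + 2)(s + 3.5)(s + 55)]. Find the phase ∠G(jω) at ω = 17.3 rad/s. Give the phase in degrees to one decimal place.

-126.1°

∠(j17.3 + 13) = arctan(17.3/13) = 53.08°
∠(j17.3 + 4500) = arctan(17.3/4500) = 0.22°
∠(j17.3 + 2) = arctan(17.3/2) = 83.41°
∠(j17.3 + 3.5) = arctan(17.3/3.5) = 78.56°
∠(j17.3 + 55) = arctan(17.3/55) = 17.46°
∠G(j17.3) = 53.08° + 0.22° − (83.41° + 78.56° + 17.46°) = -126.13°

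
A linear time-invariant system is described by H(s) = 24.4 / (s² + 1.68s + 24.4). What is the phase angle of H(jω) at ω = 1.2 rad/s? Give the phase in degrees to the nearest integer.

∠[(j1.2)² + 1.68(j1.2) + 24.4] = ∠[22.96 + j2.016] = 5.02°
∠H(j1.2) = −5.02° = -5.02°

-5°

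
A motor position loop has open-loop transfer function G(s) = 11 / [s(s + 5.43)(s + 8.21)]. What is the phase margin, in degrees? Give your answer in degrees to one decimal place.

85.7°

Gain crossover: |G(jω)| = 1 at ω ≈ 0.246 rad/sec.
∠G(j0.246) = −90° − arctan(0.246/5.43) − arctan(0.246/8.21) ≈ -94.32°
PM = 180° + (-94.32°) = 85.68°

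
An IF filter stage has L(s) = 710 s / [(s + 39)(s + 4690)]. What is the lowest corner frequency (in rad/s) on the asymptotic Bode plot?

Break frequencies occur at each pole and zero magnitude: 39 rad/s, 4690 rad/s.
The lowest is 39 rad/s.

39 rad/s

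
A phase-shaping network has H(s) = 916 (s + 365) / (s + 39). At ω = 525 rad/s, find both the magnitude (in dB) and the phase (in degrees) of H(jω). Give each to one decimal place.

|j525 + 365| = √(525² + 365²) = 639.4
|j525 + 39| = √(525² + 39²) = 526.4
|H(j525)| = 916 × 639.4 / 526.4 = 1112.6
20 log₁₀(1112.6) = 60.93 dB
∠(j525 + 365) = arctan(525/365) = 55.19°
∠(j525 + 39) = arctan(525/39) = 85.75°
∠H(j525) = 55.19° − 85.75° = -30.56°

|H| = 60.9 dB, ∠H = -30.6°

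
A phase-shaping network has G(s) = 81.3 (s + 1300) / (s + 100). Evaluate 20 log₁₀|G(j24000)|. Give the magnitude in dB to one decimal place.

|j24000 + 1300| = √(24000² + 1300²) = 2.404e+04
|j24000 + 100| = √(24000² + 100²) = 2.4e+04
|G(j24000)| = 81.3 × 2.404e+04 / 2.4e+04 = 81.418
20 log₁₀(81.418) = 38.21 dB

38.2 dB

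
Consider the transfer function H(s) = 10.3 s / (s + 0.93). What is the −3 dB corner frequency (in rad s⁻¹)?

0.93 rad s⁻¹

For a single-pole high-pass, the −3 dB point is at the pole: ω = 0.93 rad s⁻¹.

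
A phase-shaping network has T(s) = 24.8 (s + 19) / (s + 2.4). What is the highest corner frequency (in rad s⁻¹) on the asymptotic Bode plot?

Break frequencies occur at each pole and zero magnitude: 2.4 rad s⁻¹, 19 rad s⁻¹.
The highest is 19 rad s⁻¹.

19 rad s⁻¹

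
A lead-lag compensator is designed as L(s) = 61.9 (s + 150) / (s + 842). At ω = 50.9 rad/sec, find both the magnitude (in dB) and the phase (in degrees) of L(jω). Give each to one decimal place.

|j50.9 + 150| = √(50.9² + 150²) = 158.4
|j50.9 + 842| = √(50.9² + 842²) = 843.5
|L(j50.9)| = 61.9 × 158.4 / 843.5 = 11.624
20 log₁₀(11.624) = 21.31 dB
∠(j50.9 + 150) = arctan(50.9/150) = 18.74°
∠(j50.9 + 842) = arctan(50.9/842) = 3.46°
∠L(j50.9) = 18.74° − 3.46° = 15.28°

|L| = 21.3 dB, ∠L = 15.3 deg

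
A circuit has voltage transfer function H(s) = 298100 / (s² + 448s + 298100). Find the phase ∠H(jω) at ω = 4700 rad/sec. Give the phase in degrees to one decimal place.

-174.5°

∠[(j4700)² + 448(j4700) + 298100] = ∠[-2.1792e+07 + j2.1056e+06] = 174.48°
∠H(j4700) = −174.48° = -174.48°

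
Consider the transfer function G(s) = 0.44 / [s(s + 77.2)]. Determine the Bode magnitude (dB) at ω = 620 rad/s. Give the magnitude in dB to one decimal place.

|j620 + 77.2| = √(620² + 77.2²) = 624.8
|j620| = 620
|G(j620)| = 0.44 / (624.8 × 620) = 1.1359e-06
20 log₁₀(1.1359e-06) = -118.89 dB

-118.9 dB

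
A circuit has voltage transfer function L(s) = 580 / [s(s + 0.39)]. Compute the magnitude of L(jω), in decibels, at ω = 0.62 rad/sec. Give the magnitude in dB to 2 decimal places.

62.13 dB

|j0.62 + 0.39| = √(0.62² + 0.39²) = 0.7325
|j0.62| = 0.62
|L(j0.62)| = 580 / (0.7325 × 0.62) = 1277.2
20 log₁₀(1277.2) = 62.125 dB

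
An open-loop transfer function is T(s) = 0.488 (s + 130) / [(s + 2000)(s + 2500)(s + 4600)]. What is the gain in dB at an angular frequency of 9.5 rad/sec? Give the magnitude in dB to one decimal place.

|j9.5 + 130| = √(9.5² + 130²) = 130.3
|j9.5 + 2000| = √(9.5² + 2000²) = 2000
|j9.5 + 2500| = √(9.5² + 2500²) = 2500
|j9.5 + 4600| = √(9.5² + 4600²) = 4600
|T(j9.5)| = 0.488 × 130.3 / (2000 × 2500 × 4600) = 2.7656e-09
20 log₁₀(2.7656e-09) = -171.16 dB

-171.2 dB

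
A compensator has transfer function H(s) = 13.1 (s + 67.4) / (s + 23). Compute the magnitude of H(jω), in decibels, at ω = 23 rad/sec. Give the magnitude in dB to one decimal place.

|j23 + 67.4| = √(23² + 67.4²) = 71.22
|j23 + 23| = √(23² + 23²) = 32.53
|H(j23)| = 13.1 × 71.22 / 32.53 = 28.682
20 log₁₀(28.682) = 29.15 dB

29.2 dB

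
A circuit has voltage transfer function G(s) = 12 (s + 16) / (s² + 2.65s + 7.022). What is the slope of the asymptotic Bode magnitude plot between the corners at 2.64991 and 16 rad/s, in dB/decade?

In this band the factors already past their corner are: complex pole pair at ωₙ ≈ 2.65; net slope = -40 dB/decade.

-40 dB/decade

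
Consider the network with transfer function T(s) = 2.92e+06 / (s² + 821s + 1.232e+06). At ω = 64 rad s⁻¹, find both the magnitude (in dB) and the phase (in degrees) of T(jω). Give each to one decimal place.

|T| = 7.5 dB, ∠T = -2.5°

|(j64)² + 821(j64) + 1.232e+06| = |1.2279e+06 + j52544| = 1.229e+06
|T(j64)| = 2.92e+06 / 1.229e+06 = 2.3759
20 log₁₀(2.3759) = 7.52 dB
∠[(j64)² + 821(j64) + 1.232e+06] = ∠[1.2279e+06 + j52544] = 2.45°
∠T(j64) = −2.45° = -2.45°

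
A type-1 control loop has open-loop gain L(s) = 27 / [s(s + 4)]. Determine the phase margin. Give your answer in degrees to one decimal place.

Gain crossover: |L(jω)| = 1 at ω ≈ 4.49 rad s⁻¹.
∠L(j4.49) = −90° − arctan(4.49/4) ≈ -138.30°
PM = 180° + (-138.30°) = 41.70°

41.7°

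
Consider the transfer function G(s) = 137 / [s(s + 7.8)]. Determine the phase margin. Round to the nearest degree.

37 deg

Gain crossover: |G(jω)| = 1 at ω ≈ 10.5 rad s⁻¹.
∠G(j10.5) = −90° − arctan(10.5/7.8) ≈ -143.35°
PM = 180° + (-143.35°) = 36.65°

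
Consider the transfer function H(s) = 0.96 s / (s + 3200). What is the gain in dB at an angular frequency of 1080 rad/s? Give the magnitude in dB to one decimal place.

|j1080| = 1080
|j1080 + 3200| = √(1080² + 3200²) = 3377
|H(j1080)| = 0.96 × 1080 / 3377 = 0.30699
20 log₁₀(0.30699) = -10.26 dB

-10.3 dB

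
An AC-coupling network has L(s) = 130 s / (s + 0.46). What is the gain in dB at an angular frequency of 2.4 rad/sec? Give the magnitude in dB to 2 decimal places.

42.12 dB

|j2.4| = 2.4
|j2.4 + 0.46| = √(2.4² + 0.46²) = 2.444
|L(j2.4)| = 130 × 2.4 / 2.444 = 127.68
20 log₁₀(127.68) = 42.122 dB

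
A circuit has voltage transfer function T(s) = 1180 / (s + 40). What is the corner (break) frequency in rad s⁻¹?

40 rad s⁻¹

The single real pole at s = −40 gives a corner at ω = 40 rad s⁻¹.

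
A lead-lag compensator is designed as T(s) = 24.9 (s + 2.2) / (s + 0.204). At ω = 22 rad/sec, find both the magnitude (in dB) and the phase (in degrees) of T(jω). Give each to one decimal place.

|T| = 28.0 dB, ∠T = -5.2 deg

|j22 + 2.2| = √(22² + 2.2²) = 22.11
|j22 + 0.204| = √(22² + 0.204²) = 22
|T(j22)| = 24.9 × 22.11 / 22 = 25.023
20 log₁₀(25.023) = 27.97 dB
∠(j22 + 2.2) = arctan(22/2.2) = 84.29°
∠(j22 + 0.204) = arctan(22/0.204) = 89.47°
∠T(j22) = 84.29° − 89.47° = -5.18°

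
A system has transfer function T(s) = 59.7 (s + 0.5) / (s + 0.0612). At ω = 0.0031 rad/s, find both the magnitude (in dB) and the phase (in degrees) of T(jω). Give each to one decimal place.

|j0.0031 + 0.5| = √(0.0031² + 0.5²) = 0.5
|j0.0031 + 0.0612| = √(0.0031² + 0.0612²) = 0.06128
|T(j0.0031)| = 59.7 × 0.5 / 0.06128 = 487.13
20 log₁₀(487.13) = 53.75 dB
∠(j0.0031 + 0.5) = arctan(0.0031/0.5) = 0.36°
∠(j0.0031 + 0.0612) = arctan(0.0031/0.0612) = 2.90°
∠T(j0.0031) = 0.36° − 2.90° = -2.54°

|T| = 53.8 dB, ∠T = -2.5°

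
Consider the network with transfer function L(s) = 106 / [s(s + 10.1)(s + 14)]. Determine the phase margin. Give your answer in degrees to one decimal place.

82.7°

Gain crossover: |L(jω)| = 1 at ω ≈ 0.747 rad/sec.
∠L(j0.747) = −90° − arctan(0.747/10.1) − arctan(0.747/14) ≈ -97.28°
PM = 180° + (-97.28°) = 82.72°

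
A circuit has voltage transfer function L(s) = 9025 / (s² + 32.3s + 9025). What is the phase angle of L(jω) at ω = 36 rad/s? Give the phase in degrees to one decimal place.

-8.6°

∠[(j36)² + 32.3(j36) + 9025] = ∠[7729 + j1162.8] = 8.56°
∠L(j36) = −8.56° = -8.56°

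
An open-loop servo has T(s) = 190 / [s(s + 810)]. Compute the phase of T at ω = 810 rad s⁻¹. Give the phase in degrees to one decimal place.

-135.0°

∠(j810 + 810) = arctan(810/810) = 45.00°
∠(j810) = 90.00°
∠T(j810) = − (45.00° + 90.00°) = -135.00°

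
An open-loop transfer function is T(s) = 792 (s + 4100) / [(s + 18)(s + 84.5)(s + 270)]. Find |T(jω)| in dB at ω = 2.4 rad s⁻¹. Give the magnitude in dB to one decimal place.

|j2.4 + 4100| = √(2.4² + 4100²) = 4100
|j2.4 + 18| = √(2.4² + 18²) = 18.16
|j2.4 + 84.5| = √(2.4² + 84.5²) = 84.53
|j2.4 + 270| = √(2.4² + 270²) = 270
|T(j2.4)| = 792 × 4100 / (18.16 × 84.53 × 270) = 7.8342
20 log₁₀(7.8342) = 17.88 dB

17.9 dB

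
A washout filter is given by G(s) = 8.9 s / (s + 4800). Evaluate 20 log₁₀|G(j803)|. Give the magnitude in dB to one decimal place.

|j803| = 803
|j803 + 4800| = √(803² + 4800²) = 4867
|G(j803)| = 8.9 × 803 / 4867 = 1.4685
20 log₁₀(1.4685) = 3.34 dB

3.3 dB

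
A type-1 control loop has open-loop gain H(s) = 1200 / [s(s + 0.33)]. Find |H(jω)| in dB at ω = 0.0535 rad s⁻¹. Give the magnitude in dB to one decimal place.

|j0.0535 + 0.33| = √(0.0535² + 0.33²) = 0.3343
|j0.0535| = 0.0535
|H(j0.0535)| = 1200 / (0.3343 × 0.0535) = 67093
20 log₁₀(67093) = 96.53 dB

96.5 dB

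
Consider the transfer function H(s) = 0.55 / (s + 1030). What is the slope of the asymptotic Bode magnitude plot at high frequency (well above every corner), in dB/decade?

With 0 zeros and 1 pole, the high-frequency asymptotic slope is 20 × (0 − 1) = -20 dB/decade.

-20 dB/decade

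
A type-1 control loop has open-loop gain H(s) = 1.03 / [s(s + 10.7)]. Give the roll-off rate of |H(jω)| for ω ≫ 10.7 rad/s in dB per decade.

-40 dB/decade

With 0 zeros and 2 poles, the high-frequency asymptotic slope is 20 × (0 − 2) = -40 dB/decade.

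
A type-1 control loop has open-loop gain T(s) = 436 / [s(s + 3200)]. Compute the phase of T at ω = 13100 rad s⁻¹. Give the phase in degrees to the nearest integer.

-166°

∠(j13100 + 3200) = arctan(13100/3200) = 76.27°
∠(j13100) = 90.00°
∠T(j13100) = − (76.27° + 90.00°) = -166.27°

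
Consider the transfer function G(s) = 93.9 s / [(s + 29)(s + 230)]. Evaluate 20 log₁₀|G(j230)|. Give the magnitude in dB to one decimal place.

|j230| = 230
|j230 + 29| = √(230² + 29²) = 231.8
|j230 + 230| = √(230² + 230²) = 325.3
|G(j230)| = 93.9 × 230 / (231.8 × 325.3) = 0.28642
20 log₁₀(0.28642) = -10.86 dB

-10.9 dB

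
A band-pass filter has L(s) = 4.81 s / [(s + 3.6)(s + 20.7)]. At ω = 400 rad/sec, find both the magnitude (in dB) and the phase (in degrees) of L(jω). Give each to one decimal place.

|j400| = 400
|j400 + 3.6| = √(400² + 3.6²) = 400
|j400 + 20.7| = √(400² + 20.7²) = 400.5
|L(j400)| = 4.81 × 400 / (400 × 400.5) = 0.012008
20 log₁₀(0.012008) = -38.41 dB
∠(j400) = 90.00°
∠(j400 + 3.6) = arctan(400/3.6) = 89.48°
∠(j400 + 20.7) = arctan(400/20.7) = 87.04°
∠L(j400) = 90.00° − (89.48° + 87.04°) = -86.52°

|L| = -38.4 dB, ∠L = -86.5 deg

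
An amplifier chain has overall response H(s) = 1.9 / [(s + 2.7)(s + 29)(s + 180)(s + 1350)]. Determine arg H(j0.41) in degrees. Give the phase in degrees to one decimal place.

∠(j0.41 + 2.7) = arctan(0.41/2.7) = 8.63°
∠(j0.41 + 29) = arctan(0.41/29) = 0.81°
∠(j0.41 + 180) = arctan(0.41/180) = 0.13°
∠(j0.41 + 1350) = arctan(0.41/1350) = 0.02°
∠H(j0.41) = − (8.63° + 0.81° + 0.13° + 0.02°) = -9.59°

-9.6°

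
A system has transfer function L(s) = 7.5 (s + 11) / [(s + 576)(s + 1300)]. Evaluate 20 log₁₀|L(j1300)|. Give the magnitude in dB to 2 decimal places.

-48.57 dB

|j1300 + 11| = √(1300² + 11²) = 1300
|j1300 + 576| = √(1300² + 576²) = 1422
|j1300 + 1300| = √(1300² + 1300²) = 1838
|L(j1300)| = 7.5 × 1300 / (1422 × 1838) = 0.0037299
20 log₁₀(0.0037299) = -48.566 dB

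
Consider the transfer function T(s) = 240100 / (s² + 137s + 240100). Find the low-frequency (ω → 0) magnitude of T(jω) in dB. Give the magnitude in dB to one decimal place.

0.0 dB

T(0) = 240100 / 240100 = 1
20 log₁₀(1) = 0.00 dB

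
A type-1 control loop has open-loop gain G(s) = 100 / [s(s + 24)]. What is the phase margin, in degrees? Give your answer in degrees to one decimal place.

Gain crossover: |G(jω)| = 1 at ω ≈ 4.11 rad s⁻¹.
∠G(j4.11) = −90° − arctan(4.11/24) ≈ -99.71°
PM = 180° + (-99.71°) = 80.29°

80.3°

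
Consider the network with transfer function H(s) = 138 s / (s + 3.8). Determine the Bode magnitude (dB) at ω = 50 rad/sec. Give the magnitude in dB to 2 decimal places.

|j50| = 50
|j50 + 3.8| = √(50² + 3.8²) = 50.14
|H(j50)| = 138 × 50 / 50.14 = 137.6
20 log₁₀(137.6) = 42.773 dB

42.77 dB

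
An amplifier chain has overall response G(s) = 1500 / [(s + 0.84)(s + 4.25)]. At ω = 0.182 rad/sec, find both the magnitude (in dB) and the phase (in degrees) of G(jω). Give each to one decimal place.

|j0.182 + 0.84| = √(0.182² + 0.84²) = 0.8595
|j0.182 + 4.25| = √(0.182² + 4.25²) = 4.254
|G(j0.182)| = 1500 / (0.8595 × 4.254) = 410.26
20 log₁₀(410.26) = 52.26 dB
∠(j0.182 + 0.84) = arctan(0.182/0.84) = 12.23°
∠(j0.182 + 4.25) = arctan(0.182/4.25) = 2.45°
∠G(j0.182) = − (12.23° + 2.45°) = -14.68°

|G| = 52.3 dB, ∠G = -14.7 deg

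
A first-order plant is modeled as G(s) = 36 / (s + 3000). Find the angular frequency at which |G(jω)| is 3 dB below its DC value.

3000 rad/s

For a single-pole low-pass, the −3 dB point is at the pole: ω = 3000 rad/s.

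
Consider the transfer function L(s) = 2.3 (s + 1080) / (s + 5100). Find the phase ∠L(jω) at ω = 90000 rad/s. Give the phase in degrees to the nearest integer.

3°

∠(j90000 + 1080) = arctan(90000/1080) = 89.31°
∠(j90000 + 5100) = arctan(90000/5100) = 86.76°
∠L(j90000) = 89.31° − 86.76° = 2.56°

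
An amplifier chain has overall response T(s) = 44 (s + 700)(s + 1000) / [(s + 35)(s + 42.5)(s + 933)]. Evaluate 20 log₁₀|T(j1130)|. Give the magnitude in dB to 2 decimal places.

-26.54 dB

|j1130 + 700| = √(1130² + 700²) = 1329
|j1130 + 1000| = √(1130² + 1000²) = 1509
|j1130 + 35| = √(1130² + 35²) = 1131
|j1130 + 42.5| = √(1130² + 42.5²) = 1131
|j1130 + 933| = √(1130² + 933²) = 1465
|T(j1130)| = 44 × 1329 × 1509 / (1131 × 1131 × 1465) = 0.047109
20 log₁₀(0.047109) = -26.538 dB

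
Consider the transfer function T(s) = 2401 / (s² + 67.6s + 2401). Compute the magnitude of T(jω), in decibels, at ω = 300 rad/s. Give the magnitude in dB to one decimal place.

|(j300)² + 67.6(j300) + 2401| = |-87599 + j20280| = 8.992e+04
|T(j300)| = 2401 / 8.992e+04 = 0.026703
20 log₁₀(0.026703) = -31.47 dB

-31.5 dB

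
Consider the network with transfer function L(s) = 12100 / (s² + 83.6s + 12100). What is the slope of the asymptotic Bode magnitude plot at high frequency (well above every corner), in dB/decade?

With 0 zeros and 2 poles, the high-frequency asymptotic slope is 20 × (0 − 2) = -40 dB/decade.

-40 dB/decade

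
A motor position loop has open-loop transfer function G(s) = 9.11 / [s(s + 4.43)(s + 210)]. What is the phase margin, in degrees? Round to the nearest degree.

Gain crossover: |G(jω)| = 1 at ω ≈ 0.00979 rad/s.
∠G(j0.00979) = −90° − arctan(0.00979/4.43) − arctan(0.00979/210) ≈ -90.13°
PM = 180° + (-90.13°) = 89.87°

90°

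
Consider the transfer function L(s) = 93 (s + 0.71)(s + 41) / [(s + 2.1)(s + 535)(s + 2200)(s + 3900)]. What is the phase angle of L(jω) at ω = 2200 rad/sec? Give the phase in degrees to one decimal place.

∠(j2200 + 0.71) = arctan(2200/0.71) = 89.98°
∠(j2200 + 41) = arctan(2200/41) = 88.93°
∠(j2200 + 2.1) = arctan(2200/2.1) = 89.95°
∠(j2200 + 535) = arctan(2200/535) = 76.33°
∠(j2200 + 2200) = arctan(2200/2200) = 45.00°
∠(j2200 + 3900) = arctan(2200/3900) = 29.43°
∠L(j2200) = 89.98° + 88.93° − (89.95° + 76.33° + 45.00° + 29.43°) = -61.79°

-61.8°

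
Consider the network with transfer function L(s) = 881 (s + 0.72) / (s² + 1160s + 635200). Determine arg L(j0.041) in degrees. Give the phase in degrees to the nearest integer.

3°

∠(j0.041 + 0.72) = arctan(0.041/0.72) = 3.26°
∠[(j0.041)² + 1160(j0.041) + 635200] = ∠[6.352e+05 + j47.56] = 0.00°
∠L(j0.041) = 3.26° − 0.00° = 3.25°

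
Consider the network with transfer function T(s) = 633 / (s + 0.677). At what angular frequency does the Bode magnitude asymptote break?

The single real pole at s = −0.677 gives a corner at ω = 0.677 rad/sec.

0.677 rad/sec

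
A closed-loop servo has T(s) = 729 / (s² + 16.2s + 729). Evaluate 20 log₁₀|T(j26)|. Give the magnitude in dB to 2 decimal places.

|(j26)² + 16.2(j26) + 729| = |53 + j421.2| = 424.5
|T(j26)| = 729 / 424.5 = 1.7172
20 log₁₀(1.7172) = 4.697 dB

4.70 dB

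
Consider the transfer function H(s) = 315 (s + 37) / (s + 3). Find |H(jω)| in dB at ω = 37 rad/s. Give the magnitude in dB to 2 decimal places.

|j37 + 37| = √(37² + 37²) = 52.33
|j37 + 3| = √(37² + 3²) = 37.12
|H(j37)| = 315 × 52.33 / 37.12 = 444.02
20 log₁₀(444.02) = 52.948 dB

52.95 dB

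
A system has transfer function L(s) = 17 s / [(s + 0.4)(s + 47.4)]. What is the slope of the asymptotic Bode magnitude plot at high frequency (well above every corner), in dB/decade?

With 1 zero and 2 poles, the high-frequency asymptotic slope is 20 × (1 − 2) = -20 dB/decade.

-20 dB/decade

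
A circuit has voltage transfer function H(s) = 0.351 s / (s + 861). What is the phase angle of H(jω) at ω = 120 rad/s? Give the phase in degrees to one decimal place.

∠(j120) = 90.00°
∠(j120 + 861) = arctan(120/861) = 7.93°
∠H(j120) = 90.00° − 7.93° = 82.07°

82.1°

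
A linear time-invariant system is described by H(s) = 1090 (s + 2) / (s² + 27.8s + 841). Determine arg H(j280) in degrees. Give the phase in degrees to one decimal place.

-84.7 deg

∠(j280 + 2) = arctan(280/2) = 89.59°
∠[(j280)² + 27.8(j280) + 841] = ∠[-77559 + j7784] = 174.27°
∠H(j280) = 89.59° − 174.27° = -84.68°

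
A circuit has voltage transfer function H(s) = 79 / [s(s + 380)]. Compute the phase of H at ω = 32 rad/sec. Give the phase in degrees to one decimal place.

∠(j32 + 380) = arctan(32/380) = 4.81°
∠(j32) = 90.00°
∠H(j32) = − (4.81° + 90.00°) = -94.81°

-94.8°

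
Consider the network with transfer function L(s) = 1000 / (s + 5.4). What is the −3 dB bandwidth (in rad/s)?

5.4 rad/s

For a single-pole low-pass, the −3 dB point is at the pole: ω = 5.4 rad/s.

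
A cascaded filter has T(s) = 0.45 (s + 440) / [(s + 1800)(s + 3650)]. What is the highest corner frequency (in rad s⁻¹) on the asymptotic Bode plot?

Break frequencies occur at each pole and zero magnitude: 440 rad s⁻¹, 1800 rad s⁻¹, 3650 rad s⁻¹.
The highest is 3650 rad s⁻¹.

3650 rad s⁻¹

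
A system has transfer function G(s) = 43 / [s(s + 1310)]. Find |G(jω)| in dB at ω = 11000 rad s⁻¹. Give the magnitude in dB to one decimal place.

|j11000 + 1310| = √(11000² + 1310²) = 1.108e+04
|j11000| = 1.1e+04
|G(j11000)| = 43 / (1.108e+04 × 1.1e+04) = 3.5288e-07
20 log₁₀(3.5288e-07) = -129.05 dB

-129.0 dB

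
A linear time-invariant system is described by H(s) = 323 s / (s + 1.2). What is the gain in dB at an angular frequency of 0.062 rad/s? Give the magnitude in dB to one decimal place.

|j0.062| = 0.062
|j0.062 + 1.2| = √(0.062² + 1.2²) = 1.202
|H(j0.062)| = 323 × 0.062 / 1.202 = 16.666
20 log₁₀(16.666) = 24.44 dB

24.4 dB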